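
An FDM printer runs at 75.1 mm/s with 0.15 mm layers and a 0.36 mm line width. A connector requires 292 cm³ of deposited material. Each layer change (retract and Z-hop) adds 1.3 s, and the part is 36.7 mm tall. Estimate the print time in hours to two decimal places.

Line area = 0.15 × 0.36 = 0.054 mm².
Toolpath length = 292 cm³ / 0.054 mm² = 292000 / 0.054 = 5407407.4 mm.
Extrusion time = 5407407.4 / 75.1, so 72002.8 s.
Layer count = ceil(36.7 / 0.15) = 245.
Non-print overhead = 245 × 1.3, so 318.5 s.
Altogether 72002.8 + 318.5 = 72321.3 s, i.e. 20.09 hours.

20.09 hours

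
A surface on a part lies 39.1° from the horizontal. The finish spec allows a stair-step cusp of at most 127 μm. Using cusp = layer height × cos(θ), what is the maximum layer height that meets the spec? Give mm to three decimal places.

0.164 mm

cos(39.1°) = 0.7760; t_max = 0.127/0.7760 = 0.164 mm.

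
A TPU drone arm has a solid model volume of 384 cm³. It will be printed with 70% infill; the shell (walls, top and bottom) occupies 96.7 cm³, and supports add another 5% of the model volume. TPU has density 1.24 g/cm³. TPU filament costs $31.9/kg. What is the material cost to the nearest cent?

Volume inside the shell = 384 − 96.7, so 287.3 cm³.
Infill volume = 0.70 × 287.3, so 201.11 cm³.
Support = 0.05 × 384 = 19.2 cm³.
Total printed volume: 96.7 + 201.11 + 19.2 → 317.01 cm³.
Mass = 317.01 × 1.24 = 393.0924 g.
Cost = 393.0924 g / 1000 × $31.9/kg = $12.54.

$12.54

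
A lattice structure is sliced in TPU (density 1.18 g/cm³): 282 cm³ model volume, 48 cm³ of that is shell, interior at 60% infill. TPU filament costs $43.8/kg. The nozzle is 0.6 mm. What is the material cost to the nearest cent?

$9.74

Volume inside the shell = 282 − 48, so 234 cm³.
Infill deposited = 0.60 × 234 = 140.4 cm³.
Total extruded: 48 + 140.4 → 188.4 cm³.
Mass = 188.4 × 1.18, so 222.312 g.
Cost = 222.312 g / 1000 × $43.8/kg = $9.74.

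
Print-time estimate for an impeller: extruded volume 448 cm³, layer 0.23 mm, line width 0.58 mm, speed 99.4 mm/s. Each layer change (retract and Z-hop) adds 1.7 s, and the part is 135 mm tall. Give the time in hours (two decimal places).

9.66 hours

Line area: 0.23 × 0.58 → 0.1334 mm².
Path length: 448000 mm³ / 0.1334 mm² → 3358320.8 mm.
Extrusion time = 3358320.8 / 99.4 = 33785.9 s.
Number of layers: 135 / 0.23 → 587 (rounded up).
Non-print overhead: 587 × 1.7 → 997.9 s.
Altogether 33785.9 + 997.9 = 34783.8 s, i.e. 9.66 hours.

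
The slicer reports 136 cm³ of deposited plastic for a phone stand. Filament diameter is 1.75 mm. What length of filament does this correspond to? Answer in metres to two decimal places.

56.54 m

Filament cross-section = π × (1.75/2)² = 2.4053 mm².
Length = 136 cm³ / 2.4053 mm² = 136000 / 2.4053 = 56541.8 mm = 56.54 m.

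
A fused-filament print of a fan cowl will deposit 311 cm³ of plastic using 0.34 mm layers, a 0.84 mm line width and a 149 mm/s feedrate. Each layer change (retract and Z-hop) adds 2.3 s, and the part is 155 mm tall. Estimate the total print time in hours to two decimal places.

2.32 hours

Extrusion cross-section: 0.34 × 0.84 → 0.2856 mm².
Path length: 311000 mm³ / 0.2856 mm² → 1088935.6 mm.
Extrusion time = 1088935.6 / 149, so 7308.3 s.
Layers = ⌈155/0.34⌉ = 456.
Z-hop total: 456 × 2.3 → 1048.8 s.
Total = 7308.3 + 1048.8 = 8357.1 s = 2.32 hours.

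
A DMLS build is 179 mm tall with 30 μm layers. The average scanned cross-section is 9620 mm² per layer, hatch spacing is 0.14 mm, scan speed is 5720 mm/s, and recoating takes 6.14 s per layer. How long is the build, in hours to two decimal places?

Layer count = ceil(179 / 0.03) = 5967.
Hatch length per layer = 9620 / 0.14 = 68714.3 mm.
Per-layer scan time = 68714.3 / 5720, so 12.013 s.
Layer cycle = 12.013 + 6.14 = 18.153 s.
5967 layers × 18.153 s/layer = 108318.951 s, i.e. 30.09 hours.

30.09 hours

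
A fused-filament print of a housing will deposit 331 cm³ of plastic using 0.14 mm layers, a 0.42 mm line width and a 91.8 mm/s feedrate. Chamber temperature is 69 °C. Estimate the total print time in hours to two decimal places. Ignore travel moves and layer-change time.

17.03 hours

Bead cross-section: 0.14 × 0.42 → 0.0588 mm².
Toolpath length = 331 cm³ / 0.0588 mm² = 331000 / 0.0588 = 5629251.7 mm.
Print-move time = 5629251.7 / 91.8 = 61320.8 s.
That's 61320.8 s → 17.03 hours.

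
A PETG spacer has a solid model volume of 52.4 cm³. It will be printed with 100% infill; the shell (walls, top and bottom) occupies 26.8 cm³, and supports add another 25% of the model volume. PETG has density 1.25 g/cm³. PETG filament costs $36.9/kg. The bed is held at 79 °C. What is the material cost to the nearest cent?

$3.02

Infill region: 52.4 − 26.8 → 25.6 cm³.
Infill volume: 1.00 × 25.6 → 25.6 cm³.
Support: 0.25 × 52.4 → 13.1 cm³.
Total printed volume = 26.8 + 25.6 + 13.1, so 65.5 cm³.
Mass = 65.5 × 1.25, so 81.875 g.
Cost = 81.875 g / 1000 × $36.9/kg = $3.02.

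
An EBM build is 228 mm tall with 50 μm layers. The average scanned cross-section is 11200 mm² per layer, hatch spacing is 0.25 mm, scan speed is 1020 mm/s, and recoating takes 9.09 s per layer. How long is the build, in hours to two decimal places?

67.15 hours

Layer count = ceil(228 / 0.05) = 4560.
Hatch length per layer = 11200 / 0.25 = 44800 mm.
Scan time per layer: 44800 / 1020 → 43.9216 s.
Layer cycle = 43.9216 + 9.09 = 53.0116 s.
Build time = 4560 × 53.0116 = 241732.896 s = 67.15 hours.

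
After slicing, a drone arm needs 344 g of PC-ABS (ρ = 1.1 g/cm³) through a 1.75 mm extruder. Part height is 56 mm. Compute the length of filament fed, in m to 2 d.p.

Extruded volume: 344/1.1 = 312.7273 cm³ (312727.3 mm³).
Cross-section of 1.75 mm filament: π·(1.75/2)² = 2.4053 mm².
Length = 312727.3 / 2.4053 = 130015.92 mm = 130.02 m.

130.02 m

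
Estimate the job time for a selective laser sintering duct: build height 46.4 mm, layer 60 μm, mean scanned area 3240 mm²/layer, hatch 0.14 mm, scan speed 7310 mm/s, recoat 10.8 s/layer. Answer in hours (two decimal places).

Layer count = ceil(46.4 / 0.06) = 774.
Scan path per layer = 3240 / 0.14, so 23142.9 mm.
Scan time per layer = 23142.9 / 7310 = 3.1659 s.
Layer cycle = 3.1659 + 10.8, so 13.9659 s.
774 layers × 13.9659 s/layer = 10809.6066 s, i.e. 3.00 hours.

3.00 hours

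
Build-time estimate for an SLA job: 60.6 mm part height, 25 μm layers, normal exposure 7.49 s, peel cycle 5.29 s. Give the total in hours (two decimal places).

8.61 hours

Layer count = ceil(60.6 / 0.025) = 2424.
Each layer takes = 7.49 + 5.29, so 12.78 s.
Build time: 2424 × 12.78 s = 30978.72 s, i.e. 8.61 hours.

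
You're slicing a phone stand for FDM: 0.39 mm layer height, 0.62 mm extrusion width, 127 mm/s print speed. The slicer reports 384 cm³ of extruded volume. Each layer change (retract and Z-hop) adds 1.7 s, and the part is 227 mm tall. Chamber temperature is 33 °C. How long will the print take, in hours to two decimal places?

3.75 hours

Line area = 0.39 × 0.62, so 0.2418 mm².
Total extruded path = 384000/0.2418 = 1588089.3 mm.
Print-move time = 1588089.3 / 127 = 12504.6 s.
Number of layers: 227 / 0.39 → 583 (rounded up).
Non-print overhead = 583 × 1.7, so 991.1 s.
Total = 12504.6 + 991.1 = 13495.7 s = 3.75 hours.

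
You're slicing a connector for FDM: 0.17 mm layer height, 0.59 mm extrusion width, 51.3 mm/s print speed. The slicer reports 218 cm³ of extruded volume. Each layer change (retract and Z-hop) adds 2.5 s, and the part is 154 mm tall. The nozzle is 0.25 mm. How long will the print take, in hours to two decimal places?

12.40 hours

Extrusion cross-section: 0.17 × 0.59 → 0.1003 mm².
Total extruded path = 218000/0.1003 = 2173479.6 mm.
Extrusion time = 2173479.6 / 51.3 = 42368 s.
Number of layers: 154 / 0.17 → 906 (rounded up).
Z-hop total = 906 × 2.5 = 2265 s.
Total = 42368 + 2265 = 44633 s = 12.40 hours.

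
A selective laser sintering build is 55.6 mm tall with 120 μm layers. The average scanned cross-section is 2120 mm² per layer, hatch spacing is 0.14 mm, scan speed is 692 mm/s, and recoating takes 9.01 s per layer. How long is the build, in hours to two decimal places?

Layer count = ceil(55.6 / 0.12) = 464.
Per-layer scan distance = 2120 / 0.14 = 15142.9 mm.
Scan time per layer = 15142.9 / 692, so 21.8828 s.
Layer cycle = 21.8828 + 9.01 = 30.8928 s.
Total: 464 × 30.8928 s = 14334.2592 s → 3.98 hours.

3.98 hours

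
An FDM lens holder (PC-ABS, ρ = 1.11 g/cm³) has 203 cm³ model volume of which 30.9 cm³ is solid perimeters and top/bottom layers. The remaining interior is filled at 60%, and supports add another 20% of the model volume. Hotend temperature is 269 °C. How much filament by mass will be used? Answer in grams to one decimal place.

194.0 g

Interior volume = 203 − 30.9 = 172.1 cm³.
Deposited infill = 0.60 × 172.1 = 103.26 cm³.
Support: 0.20 × 203 → 40.6 cm³.
Deposited volume: 30.9 + 103.26 + 40.6 → 174.76 cm³.
Mass = 174.76 × 1.11 = 193.9836 g.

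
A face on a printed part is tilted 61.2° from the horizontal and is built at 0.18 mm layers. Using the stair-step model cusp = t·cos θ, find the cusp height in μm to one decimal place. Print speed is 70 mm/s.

cos(61.2°) = 0.4818, so cusp = 0.18 × 0.4818 = 0.086724 mm → 86.7 μm.

86.7 μm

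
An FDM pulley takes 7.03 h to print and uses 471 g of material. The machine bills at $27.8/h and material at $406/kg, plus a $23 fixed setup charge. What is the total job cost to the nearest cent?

Machine-time cost = 27.8 × 7.03, so $195.434.
Material charge: 406 × 471/1000 → $191.226.
Total = 195.434 + 191.226 + 23 = $409.66.

$409.66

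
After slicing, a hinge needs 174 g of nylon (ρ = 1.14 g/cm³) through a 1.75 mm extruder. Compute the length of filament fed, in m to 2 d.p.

Extruded volume: 174/1.14 = 152.6316 cm³ (152631.6 mm³).
A = π r² = π × 0.875² = 2.4053 mm².
L = V/A = 152631.6/2.4053 = 63456.37 mm → 63.46 m.

63.46 m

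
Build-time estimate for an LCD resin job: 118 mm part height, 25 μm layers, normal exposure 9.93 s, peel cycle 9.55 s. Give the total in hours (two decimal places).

25.54 hours

Layers = ⌈118/0.025⌉ = 4720.
Cycle time = 9.93 + 9.55, so 19.48 s.
Total = 4720 × 19.48 = 91945.6 s = 25.54 hours.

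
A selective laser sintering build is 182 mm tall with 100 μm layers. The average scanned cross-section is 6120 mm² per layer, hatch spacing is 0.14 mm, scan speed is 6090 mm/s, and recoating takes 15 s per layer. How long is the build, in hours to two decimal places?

Layers = ⌈182/0.1⌉ = 1820.
Per-layer scan distance = 6120 / 0.14 = 43714.3 mm.
Scan time per layer: 43714.3 / 6090 → 7.178 s.
Time per layer: 7.178 + 15 → 22.178 s.
1820 layers × 22.178 s/layer = 40363.96 s, i.e. 11.21 hours.

11.21 hours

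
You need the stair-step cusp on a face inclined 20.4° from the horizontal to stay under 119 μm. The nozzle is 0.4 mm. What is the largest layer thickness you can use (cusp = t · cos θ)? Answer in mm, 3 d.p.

0.127 mm

Layer height = cusp / cos(20.4°) = 0.119 / 0.9373 = 0.127 mm.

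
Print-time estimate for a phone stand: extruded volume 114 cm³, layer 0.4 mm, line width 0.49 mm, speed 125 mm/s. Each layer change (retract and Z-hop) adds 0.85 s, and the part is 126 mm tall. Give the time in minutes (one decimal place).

82.0 minutes

Bead cross-section = 0.4 × 0.49, so 0.196 mm².
Total extruded path = 114000/0.196 = 581632.7 mm.
Print-move time = 581632.7 / 125 = 4653.1 s.
Layer count = ceil(126 / 0.4) = 315.
Non-print overhead: 315 × 0.85 → 267.75 s.
Altogether 4653.1 + 267.75 = 4920.85 s, i.e. 82.0 minutes.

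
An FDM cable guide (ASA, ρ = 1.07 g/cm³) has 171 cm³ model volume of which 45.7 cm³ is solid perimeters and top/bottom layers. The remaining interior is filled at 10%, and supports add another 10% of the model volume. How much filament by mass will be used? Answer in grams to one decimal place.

80.6 g

Interior volume = 171 − 45.7, so 125.3 cm³.
Infill volume = 0.10 × 125.3 = 12.53 cm³.
Support = 0.10 × 171, so 17.1 cm³.
Total printed volume = 45.7 + 12.53 + 17.1 = 75.33 cm³.
Mass: 75.33 × 1.07 → 80.6031 g.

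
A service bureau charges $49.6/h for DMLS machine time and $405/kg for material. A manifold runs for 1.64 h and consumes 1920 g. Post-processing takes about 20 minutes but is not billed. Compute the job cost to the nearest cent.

$858.94

Machine-time cost = 49.6 × 1.64, so $81.344.
Feedstock cost = 405 × 1920/1000, so $777.60.
Job cost: 81.344 + 777.60 = 858.944 ≈ $858.94.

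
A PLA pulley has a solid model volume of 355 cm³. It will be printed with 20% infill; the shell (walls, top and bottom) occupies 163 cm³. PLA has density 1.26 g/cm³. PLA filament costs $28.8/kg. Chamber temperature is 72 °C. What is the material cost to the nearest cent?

Volume inside the shell = 355 − 163, so 192 cm³.
Infill volume = 0.20 × 192 = 38.4 cm³.
Deposited volume = 163 + 38.4 = 201.4 cm³.
Mass = 201.4 × 1.26 = 253.764 g.
At $28.8/kg: 253.764/1000 × 28.8 = $7.31.

$7.31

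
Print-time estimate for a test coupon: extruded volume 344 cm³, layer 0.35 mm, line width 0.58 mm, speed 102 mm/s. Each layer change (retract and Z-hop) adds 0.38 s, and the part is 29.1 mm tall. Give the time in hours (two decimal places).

4.62 hours

Bead cross-section: 0.35 × 0.58 → 0.203 mm².
Path length: 344000 mm³ / 0.203 mm² → 1694581.3 mm.
Time extruding = 1694581.3 / 102, so 16613.5 s.
Layer count = ceil(29.1 / 0.35) = 84.
Z-hop total: 84 × 0.38 → 31.92 s.
Total = 16613.5 + 31.92 = 16645.42 s = 4.62 hours.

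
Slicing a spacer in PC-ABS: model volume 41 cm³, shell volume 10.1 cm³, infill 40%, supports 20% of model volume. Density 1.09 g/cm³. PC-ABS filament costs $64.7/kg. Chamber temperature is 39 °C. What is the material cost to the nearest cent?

$2.16

Infill region = 41 − 10.1 = 30.9 cm³.
Infill deposited: 0.40 × 30.9 → 12.36 cm³.
Support = 0.20 × 41 = 8.2 cm³.
Total printed volume = 10.1 + 12.36 + 8.2 = 30.66 cm³.
Mass = 30.66 × 1.09, so 33.4194 g.
At $64.7/kg: 33.4194/1000 × 64.7 = $2.16.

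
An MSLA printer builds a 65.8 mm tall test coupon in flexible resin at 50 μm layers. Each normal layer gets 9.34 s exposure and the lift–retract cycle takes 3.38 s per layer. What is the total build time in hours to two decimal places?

4.65 hours

Number of layers: 65.8 / 0.05 → 1316 (rounded up).
Per-layer time = 9.34 + 3.38 = 12.72 s.
Total = 1316 × 12.72 = 16739.52 s = 4.65 hours.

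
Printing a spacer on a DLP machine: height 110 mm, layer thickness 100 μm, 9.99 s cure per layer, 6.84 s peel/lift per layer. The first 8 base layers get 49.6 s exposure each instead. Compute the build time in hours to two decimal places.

5.23 hours

Layers = ⌈110/0.1⌉ = 1100.
Base layers = 8 × (49.6 + 6.84), so 451.52 s.
Remaining layers = 1092 × (9.99 + 6.84), so 18378.36 s.
Total = 451.52 + 18378.36 = 18829.88 s = 5.23 hours.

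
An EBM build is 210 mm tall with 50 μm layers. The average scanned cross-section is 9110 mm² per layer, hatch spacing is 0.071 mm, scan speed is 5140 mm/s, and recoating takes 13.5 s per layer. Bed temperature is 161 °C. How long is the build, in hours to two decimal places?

Number of layers: 210 / 0.05 → 4200 (rounded up).
Hatch length per layer: 9110 / 0.071 → 128309.9 mm.
Scan time per layer: 128309.9 / 5140 → 24.963 s.
Layer cycle = 24.963 + 13.5 = 38.463 s.
Build time = 4200 × 38.463 = 161544.6 s = 44.87 hours.

44.87 hours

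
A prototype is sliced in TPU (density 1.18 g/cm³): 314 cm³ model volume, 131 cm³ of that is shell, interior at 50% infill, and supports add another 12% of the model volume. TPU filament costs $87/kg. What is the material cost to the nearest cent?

Infill region: 314 − 131 → 183 cm³.
Deposited infill = 0.50 × 183, so 91.5 cm³.
Support: 0.12 × 314 → 37.68 cm³.
Total printed volume = 131 + 91.5 + 37.68, so 260.18 cm³.
Mass = 260.18 × 1.18, so 307.0124 g.
At $87/kg: 307.0124/1000 × 87 = $26.71.

$26.71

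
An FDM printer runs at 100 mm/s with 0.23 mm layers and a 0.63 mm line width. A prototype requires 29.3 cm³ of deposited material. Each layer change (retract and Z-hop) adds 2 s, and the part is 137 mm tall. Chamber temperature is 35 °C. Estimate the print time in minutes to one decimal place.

53.6 minutes

Line area = 0.23 × 0.63 = 0.1449 mm².
Path length: 29300 mm³ / 0.1449 mm² → 202208.4 mm.
Print-move time: 202208.4 / 100 → 2022.1 s.
Layer count = ceil(137 / 0.23) = 596.
Non-print overhead: 596 × 2 → 1192 s.
Altogether 2022.1 + 1192 = 3214.1 s, i.e. 53.6 minutes.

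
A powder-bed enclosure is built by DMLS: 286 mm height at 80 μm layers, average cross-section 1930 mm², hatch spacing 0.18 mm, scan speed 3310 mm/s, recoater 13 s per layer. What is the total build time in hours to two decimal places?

16.13 hours

Layer count = ceil(286 / 0.08) = 3575.
Scan path per layer = 1930 / 0.18, so 10722.2 mm.
Laser time per layer = 10722.2 / 3310 = 3.2393 s.
Layer cycle = 3.2393 + 13, so 16.2393 s.
Total: 3575 × 16.2393 s = 58055.4975 s → 16.13 hours.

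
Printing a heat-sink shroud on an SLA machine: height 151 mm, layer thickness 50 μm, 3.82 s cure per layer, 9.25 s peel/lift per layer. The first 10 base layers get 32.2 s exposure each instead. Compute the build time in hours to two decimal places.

11.04 hours

Number of layers: 151 / 0.05 → 3020 (rounded up).
Burn-in layers = 10 × (32.2 + 9.25) = 414.5 s.
Remaining layers = 3010 × (3.82 + 9.25), so 39340.7 s.
Total = 414.5 + 39340.7 = 39755.2 s = 11.04 hours.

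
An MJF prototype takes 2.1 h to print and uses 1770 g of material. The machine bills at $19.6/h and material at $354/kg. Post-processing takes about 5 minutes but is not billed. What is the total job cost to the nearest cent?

$667.74

Time charge = 19.6 × 2.1, so $41.16.
Feedstock cost = 354 × 1770/1000, so $626.58.
Job cost: 41.16 + 626.58 = $667.74.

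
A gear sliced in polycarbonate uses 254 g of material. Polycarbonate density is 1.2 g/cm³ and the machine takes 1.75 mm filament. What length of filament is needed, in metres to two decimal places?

Extruded volume: 254/1.2 = 211.6667 cm³ (211666.7 mm³).
Cross-section of 1.75 mm filament: π·(1.75/2)² = 2.4053 mm².
Length = 211666.7 / 2.4053 = 88000.12 mm = 88.00 m.

88.00 m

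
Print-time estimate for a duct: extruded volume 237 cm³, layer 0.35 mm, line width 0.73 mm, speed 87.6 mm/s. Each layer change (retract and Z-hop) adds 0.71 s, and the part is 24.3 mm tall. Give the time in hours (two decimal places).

2.96 hours

Line area = 0.35 × 0.73, so 0.2555 mm².
Total extruded path = 237000/0.2555 = 927593 mm.
Print-move time = 927593 / 87.6 = 10589 s.
Number of layers: 24.3 / 0.35 → 70 (rounded up).
Non-print overhead = 70 × 0.71 = 49.7 s.
Altogether 10589 + 49.7 = 10638.7 s, i.e. 2.96 hours.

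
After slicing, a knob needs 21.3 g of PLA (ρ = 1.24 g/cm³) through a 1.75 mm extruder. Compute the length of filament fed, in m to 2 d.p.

7.14 m

Extruded volume: 21.3/1.24 = 17.1774 cm³ (17177.4 mm³).
Filament cross-section = π × (1.75/2)² = 2.4053 mm².
L = V/A = 17177.4/2.4053 = 7141.48 mm → 7.14 m.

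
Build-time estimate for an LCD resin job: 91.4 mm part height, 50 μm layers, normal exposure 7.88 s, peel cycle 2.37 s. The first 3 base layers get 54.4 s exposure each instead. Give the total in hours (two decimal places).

Number of layers: 91.4 / 0.05 → 1828 (rounded up).
Burn-in layers = 3 × (54.4 + 2.37), so 170.31 s.
Remaining layers: 1825 × (7.88 + 2.37) → 18706.25 s.
Total = 170.31 + 18706.25 = 18876.56 s = 5.24 hours.

5.24 hours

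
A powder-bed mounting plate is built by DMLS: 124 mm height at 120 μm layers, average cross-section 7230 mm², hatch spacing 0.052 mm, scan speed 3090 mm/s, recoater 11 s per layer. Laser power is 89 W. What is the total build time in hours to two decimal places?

16.08 hours

Layers = ⌈124/0.12⌉ = 1034.
Scan path per layer = 7230 / 0.052 = 139038.5 mm.
Scan time per layer: 139038.5 / 3090 → 44.9963 s.
Per-layer time = 44.9963 + 11 = 55.9963 s.
Build time = 1034 × 55.9963 = 57900.1742 s = 16.08 hours.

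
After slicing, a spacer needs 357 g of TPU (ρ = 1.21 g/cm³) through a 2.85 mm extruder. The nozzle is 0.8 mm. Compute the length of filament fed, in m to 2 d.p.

Volume = 357 g / 1.21 g·cm⁻³ = 295.0413 cm³ = 295041.3 mm³.
Filament cross-section = π × (2.85/2)² = 6.3794 mm².
Length = 295041.3 / 6.3794 = 46249.07 mm = 46.25 m.

46.25 m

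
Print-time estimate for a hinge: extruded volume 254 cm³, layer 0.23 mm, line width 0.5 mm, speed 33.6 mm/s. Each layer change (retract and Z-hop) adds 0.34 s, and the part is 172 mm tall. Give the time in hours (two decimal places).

Line area: 0.23 × 0.5 → 0.115 mm².
Total extruded path = 254000/0.115 = 2208695.7 mm.
Extrusion time: 2208695.7 / 33.6 → 65735 s.
Number of layers: 172 / 0.23 → 748 (rounded up).
Layer-change overhead = 748 × 0.34, so 254.32 s.
Total = 65735 + 254.32 = 65989.32 s = 18.33 hours.

18.33 hours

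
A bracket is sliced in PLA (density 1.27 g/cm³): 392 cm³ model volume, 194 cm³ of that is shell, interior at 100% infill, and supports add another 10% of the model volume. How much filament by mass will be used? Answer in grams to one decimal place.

547.6 g

Interior volume = 392 − 194, so 198 cm³.
Infill deposited = 1.00 × 198, so 198 cm³.
Support = 0.10 × 392 = 39.2 cm³.
Total printed volume = 194 + 198 + 39.2, so 431.2 cm³.
Mass = 431.2 × 1.27, so 547.624 g.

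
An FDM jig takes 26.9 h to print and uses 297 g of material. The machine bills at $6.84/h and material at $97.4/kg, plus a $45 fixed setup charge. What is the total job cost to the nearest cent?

$257.92

Machine cost = 6.84 × 26.9, so $183.996.
Material charge: 97.4 × 297/1000 → $28.9278.
Total = 183.996 + 28.9278 + 45 = 257.9238 ≈ $257.92.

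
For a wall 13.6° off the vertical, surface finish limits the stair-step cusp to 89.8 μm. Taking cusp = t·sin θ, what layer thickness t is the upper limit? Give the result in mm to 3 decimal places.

0.382 mm

Layer height = cusp / sin(13.6°) = 0.0898 / 0.2351 = 0.382 mm.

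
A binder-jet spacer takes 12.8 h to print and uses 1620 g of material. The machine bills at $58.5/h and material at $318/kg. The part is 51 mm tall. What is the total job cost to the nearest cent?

Machine cost: 58.5 × 12.8 → $748.80.
Material charge: 318 × 1620/1000 → $515.16.
Job cost: 748.80 + 515.16 = $1263.96.

$1263.96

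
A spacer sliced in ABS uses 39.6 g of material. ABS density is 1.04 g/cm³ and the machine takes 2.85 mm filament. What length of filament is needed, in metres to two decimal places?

5.97 m

Extruded volume: 39.6/1.04 = 38.0769 cm³ (38076.9 mm³).
A = π r² = π × 1.425² = 6.3794 mm².
Length = 38076.9 / 6.3794 = 5968.73 mm = 5.97 m.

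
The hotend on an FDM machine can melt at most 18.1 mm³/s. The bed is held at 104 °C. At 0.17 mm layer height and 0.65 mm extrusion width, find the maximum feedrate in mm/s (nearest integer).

A = 0.17 × 0.65, so 0.1105 mm².
Max speed = 18.1 / 0.1105 = 163.80 ≈ 164 mm/s.

164 mm/s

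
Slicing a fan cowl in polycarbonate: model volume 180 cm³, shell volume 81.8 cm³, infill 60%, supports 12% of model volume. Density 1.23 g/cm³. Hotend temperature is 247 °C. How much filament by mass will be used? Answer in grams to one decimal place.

199.7 g

Interior volume = 180 − 81.8, so 98.2 cm³.
Infill deposited = 0.60 × 98.2, so 58.92 cm³.
Support: 0.12 × 180 → 21.6 cm³.
Total printed volume: 81.8 + 58.92 + 21.6 → 162.32 cm³.
Mass = 162.32 × 1.23, so 199.6536 g.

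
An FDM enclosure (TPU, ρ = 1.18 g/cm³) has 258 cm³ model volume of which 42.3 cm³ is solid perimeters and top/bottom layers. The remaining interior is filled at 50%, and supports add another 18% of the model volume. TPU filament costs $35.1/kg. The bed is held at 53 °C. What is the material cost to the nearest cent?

$8.14

Interior volume: 258 − 42.3 → 215.7 cm³.
Infill deposited = 0.50 × 215.7 = 107.85 cm³.
Support: 0.18 × 258 → 46.44 cm³.
Total printed volume = 42.3 + 107.85 + 46.44 = 196.59 cm³.
Mass: 196.59 × 1.18 → 231.9762 g.
At $35.1/kg: 231.9762/1000 × 35.1 = $8.14.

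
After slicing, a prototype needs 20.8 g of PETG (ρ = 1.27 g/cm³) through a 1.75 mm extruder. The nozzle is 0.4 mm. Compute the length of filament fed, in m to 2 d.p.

6.81 m

Extruded volume: 20.8/1.27 = 16.378 cm³ (16378 mm³).
A = π r² = π × 0.875² = 2.4053 mm².
Length = 16378 / 2.4053 = 6809.13 mm = 6.81 m.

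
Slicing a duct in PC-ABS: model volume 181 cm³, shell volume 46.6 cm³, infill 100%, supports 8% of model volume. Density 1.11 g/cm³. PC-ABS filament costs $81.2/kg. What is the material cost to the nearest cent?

Interior volume = 181 − 46.6 = 134.4 cm³.
Deposited infill = 1.00 × 134.4, so 134.4 cm³.
Support = 0.08 × 181, so 14.48 cm³.
Deposited volume: 46.6 + 134.4 + 14.48 → 195.48 cm³.
Mass: 195.48 × 1.11 → 216.9828 g.
Cost = 216.9828 g / 1000 × $81.2/kg = $17.62.

$17.62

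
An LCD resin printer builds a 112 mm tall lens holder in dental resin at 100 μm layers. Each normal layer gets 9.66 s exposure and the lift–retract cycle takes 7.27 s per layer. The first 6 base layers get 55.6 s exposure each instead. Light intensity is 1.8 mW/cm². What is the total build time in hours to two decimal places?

5.34 hours

Layer count = ceil(112 / 0.1) = 1120.
Burn-in layers = 6 × (55.6 + 7.27) = 377.22 s.
Remaining layers = 1114 × (9.66 + 7.27), so 18860.02 s.
Total = 377.22 + 18860.02 = 19237.24 s = 5.34 hours.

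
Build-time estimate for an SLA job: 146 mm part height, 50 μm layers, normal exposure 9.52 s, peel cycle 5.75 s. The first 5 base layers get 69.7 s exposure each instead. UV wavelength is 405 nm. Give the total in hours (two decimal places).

Number of layers: 146 / 0.05 → 2920 (rounded up).
Base layers = 5 × (69.7 + 5.75), so 377.25 s.
Normal layers = 2915 × (9.52 + 5.75) = 44512.05 s.
Sum: 377.25 + 44512.05 = 44889.3 s → 12.47 hours.

12.47 hours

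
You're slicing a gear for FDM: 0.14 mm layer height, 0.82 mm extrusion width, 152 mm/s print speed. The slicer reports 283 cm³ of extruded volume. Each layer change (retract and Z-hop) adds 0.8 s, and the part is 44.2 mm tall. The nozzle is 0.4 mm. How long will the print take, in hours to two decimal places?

Line area = 0.14 × 0.82 = 0.1148 mm².
Toolpath length = 283 cm³ / 0.1148 mm² = 283000 / 0.1148 = 2465156.8 mm.
Print-move time = 2465156.8 / 152 = 16218.1 s.
Layers = ⌈44.2/0.14⌉ = 316.
Layer-change overhead: 316 × 0.8 → 252.8 s.
Altogether 16218.1 + 252.8 = 16470.9 s, i.e. 4.58 hours.

4.58 hours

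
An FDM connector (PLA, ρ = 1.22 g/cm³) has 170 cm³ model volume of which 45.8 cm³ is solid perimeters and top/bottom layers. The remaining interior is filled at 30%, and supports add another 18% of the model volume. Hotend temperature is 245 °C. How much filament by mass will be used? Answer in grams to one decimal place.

138.7 g

Interior volume = 170 − 45.8, so 124.2 cm³.
Infill deposited = 0.30 × 124.2, so 37.26 cm³.
Support = 0.18 × 170 = 30.6 cm³.
Deposited volume: 45.8 + 37.26 + 30.6 → 113.66 cm³.
Mass = 113.66 × 1.22, so 138.6652 g.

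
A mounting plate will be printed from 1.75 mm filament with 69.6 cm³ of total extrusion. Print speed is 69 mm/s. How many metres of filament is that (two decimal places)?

A = π r² = π × 0.875² = 2.4053 mm².
Length = 69.6 cm³ / 2.4053 mm² = 69600 / 2.4053 = 28936.1 mm = 28.94 m.

28.94 m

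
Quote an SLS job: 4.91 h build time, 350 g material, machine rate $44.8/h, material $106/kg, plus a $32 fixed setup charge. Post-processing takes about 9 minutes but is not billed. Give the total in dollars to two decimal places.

Machine cost = 44.8 × 4.91 = $219.968.
Material charge = 106 × 350/1000 = $37.10.
Adding setup: 219.968 + 37.10 + 32 → 289.068 ≈ $289.07.

$289.07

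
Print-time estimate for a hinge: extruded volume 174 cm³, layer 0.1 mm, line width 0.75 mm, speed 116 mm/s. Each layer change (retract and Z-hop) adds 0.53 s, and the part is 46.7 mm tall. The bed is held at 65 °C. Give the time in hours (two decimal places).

Bead cross-section = 0.1 × 0.75 = 0.075 mm².
Total extruded path = 174000/0.075 = 2320000 mm.
Extrusion time: 2320000 / 116 → 20000 s.
Layer count = ceil(46.7 / 0.1) = 467.
Non-print overhead: 467 × 0.53 → 247.51 s.
Altogether 20000 + 247.51 = 20247.51 s, i.e. 5.62 hours.

5.62 hours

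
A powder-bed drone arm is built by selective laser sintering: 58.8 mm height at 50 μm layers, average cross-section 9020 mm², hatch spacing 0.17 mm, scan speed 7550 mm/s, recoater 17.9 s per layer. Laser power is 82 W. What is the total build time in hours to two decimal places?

Number of layers: 58.8 / 0.05 → 1176 (rounded up).
Scan path per layer: 9020 / 0.17 → 53058.8 mm.
Scan time per layer: 53058.8 / 7550 → 7.0277 s.
Layer cycle = 7.0277 + 17.9, so 24.9277 s.
1176 layers × 24.9277 s/layer = 29314.9752 s, i.e. 8.14 hours.

8.14 hours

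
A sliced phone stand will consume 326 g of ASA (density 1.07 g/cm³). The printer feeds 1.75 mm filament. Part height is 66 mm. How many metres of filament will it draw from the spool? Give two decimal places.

Volume = 326 g / 1.07 g·cm⁻³ = 304.6729 cm³ = 304672.9 mm³.
A = π r² = π × 0.875² = 2.4053 mm².
Length = 304672.9 / 2.4053 = 126667.32 mm = 126.67 m.

126.67 m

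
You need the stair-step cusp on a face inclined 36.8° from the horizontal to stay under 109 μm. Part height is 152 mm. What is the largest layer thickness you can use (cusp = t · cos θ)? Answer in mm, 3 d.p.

0.136 mm

cos(36.8°) = 0.8007; t_max = 0.109/0.8007 = 0.136 mm.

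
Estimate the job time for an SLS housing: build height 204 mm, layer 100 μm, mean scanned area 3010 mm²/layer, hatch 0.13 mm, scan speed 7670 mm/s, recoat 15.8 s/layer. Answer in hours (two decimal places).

10.66 hours

Layer count = ceil(204 / 0.1) = 2040.
Per-layer scan distance = 3010 / 0.13 = 23153.8 mm.
Per-layer scan time: 23153.8 / 7670 → 3.0187 s.
Layer cycle: 3.0187 + 15.8 → 18.8187 s.
Build time = 2040 × 18.8187 = 38390.148 s = 10.66 hours.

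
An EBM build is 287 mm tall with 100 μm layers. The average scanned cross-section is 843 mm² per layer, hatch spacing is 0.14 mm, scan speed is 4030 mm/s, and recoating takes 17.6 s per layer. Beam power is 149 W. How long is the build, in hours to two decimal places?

15.22 hours

Layers = ⌈287/0.1⌉ = 2870.
Hatch length per layer: 843 / 0.14 → 6021.4 mm.
Beam time per layer: 6021.4 / 4030 → 1.4941 s.
Time per layer = 1.4941 + 17.6, so 19.0941 s.
Build time = 2870 × 19.0941 = 54800.067 s = 15.22 hours.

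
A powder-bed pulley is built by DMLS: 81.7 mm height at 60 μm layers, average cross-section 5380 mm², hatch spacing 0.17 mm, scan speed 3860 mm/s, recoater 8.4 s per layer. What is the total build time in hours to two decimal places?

6.28 hours

Number of layers: 81.7 / 0.06 → 1362 (rounded up).
Hatch length per layer = 5380 / 0.17, so 31647.1 mm.
Per-layer scan time = 31647.1 / 3860 = 8.1987 s.
Layer cycle = 8.1987 + 8.4, so 16.5987 s.
Build time = 1362 × 16.5987 = 22607.4294 s = 6.28 hours.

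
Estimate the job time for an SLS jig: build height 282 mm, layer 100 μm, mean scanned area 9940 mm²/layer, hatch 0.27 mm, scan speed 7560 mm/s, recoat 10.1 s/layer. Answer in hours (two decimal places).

Layers = ⌈282/0.1⌉ = 2820.
Scan path per layer = 9940 / 0.27 = 36814.8 mm.
Scan time per layer = 36814.8 / 7560, so 4.8697 s.
Time per layer: 4.8697 + 10.1 → 14.9697 s.
Total: 2820 × 14.9697 s = 42214.554 s → 11.73 hours.

11.73 hours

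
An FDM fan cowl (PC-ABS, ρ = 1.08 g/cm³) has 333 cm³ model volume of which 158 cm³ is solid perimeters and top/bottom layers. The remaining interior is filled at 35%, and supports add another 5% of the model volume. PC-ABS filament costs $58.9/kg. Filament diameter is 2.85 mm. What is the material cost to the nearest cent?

$15.01

Interior volume = 333 − 158 = 175 cm³.
Infill deposited: 0.35 × 175 → 61.25 cm³.
Support = 0.05 × 333 = 16.65 cm³.
Deposited volume = 158 + 61.25 + 16.65, so 235.9 cm³.
Mass: 235.9 × 1.08 → 254.772 g.
Cost = 254.772 g / 1000 × $58.9/kg = $15.01.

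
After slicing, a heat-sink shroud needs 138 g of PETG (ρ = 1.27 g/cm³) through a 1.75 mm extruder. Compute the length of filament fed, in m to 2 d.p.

45.18 m

Extruded volume: 138/1.27 = 108.6614 cm³ (108661.4 mm³).
Cross-section of 1.75 mm filament: π·(1.75/2)² = 2.4053 mm².
L = V/A = 108661.4/2.4053 = 45175.82 mm → 45.18 m.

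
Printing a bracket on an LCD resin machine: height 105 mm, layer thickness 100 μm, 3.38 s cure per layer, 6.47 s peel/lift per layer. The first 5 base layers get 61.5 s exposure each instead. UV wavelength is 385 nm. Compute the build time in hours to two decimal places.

2.95 hours

Number of layers: 105 / 0.1 → 1050 (rounded up).
Base layers: 5 × (61.5 + 6.47) → 339.85 s.
Normal layers = 1045 × (3.38 + 6.47), so 10293.25 s.
Total = 339.85 + 10293.25 = 10633.1 s = 2.95 hours.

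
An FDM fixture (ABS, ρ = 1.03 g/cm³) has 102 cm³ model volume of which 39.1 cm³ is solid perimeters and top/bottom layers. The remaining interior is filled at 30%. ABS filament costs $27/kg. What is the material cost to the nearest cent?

$1.61

Volume inside the shell = 102 − 39.1 = 62.9 cm³.
Infill deposited = 0.30 × 62.9 = 18.87 cm³.
Total printed volume = 39.1 + 18.87 = 57.97 cm³.
Mass = 57.97 × 1.03 = 59.7091 g.
At $27/kg: 59.7091/1000 × 27 = $1.61.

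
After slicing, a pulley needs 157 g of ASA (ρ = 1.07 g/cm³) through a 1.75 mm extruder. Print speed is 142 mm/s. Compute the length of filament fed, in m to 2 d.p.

Volume = 157 g / 1.07 g·cm⁻³ = 146.729 cm³ = 146729 mm³.
Filament cross-section = π × (1.75/2)² = 2.4053 mm².
Length = 146729 / 2.4053 = 61002.37 mm = 61.00 m.

61.00 m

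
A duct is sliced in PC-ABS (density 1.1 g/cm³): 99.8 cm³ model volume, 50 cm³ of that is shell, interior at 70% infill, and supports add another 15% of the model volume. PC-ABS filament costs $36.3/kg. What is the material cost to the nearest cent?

Infill region = 99.8 − 50 = 49.8 cm³.
Infill deposited = 0.70 × 49.8 = 34.86 cm³.
Support: 0.15 × 99.8 → 14.97 cm³.
Total extruded: 50 + 34.86 + 14.97 → 99.83 cm³.
Mass: 99.83 × 1.1 → 109.813 g.
At $36.3/kg: 109.813/1000 × 36.3 = $3.99.

$3.99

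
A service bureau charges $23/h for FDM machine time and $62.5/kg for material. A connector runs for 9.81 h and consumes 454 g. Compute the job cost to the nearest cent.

Time charge = 23 × 9.81 = $225.63.
Feedstock cost = 62.5 × 454/1000 = $28.375.
Total = 225.63 + 28.375 = 254.005 ≈ $254.01.

$254.01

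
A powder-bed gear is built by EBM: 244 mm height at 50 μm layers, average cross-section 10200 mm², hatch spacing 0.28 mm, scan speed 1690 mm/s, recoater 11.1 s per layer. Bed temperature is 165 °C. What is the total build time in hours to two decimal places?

Layer count = ceil(244 / 0.05) = 4880.
Scan path per layer = 10200 / 0.28, so 36428.6 mm.
Beam time per layer: 36428.6 / 1690 → 21.5554 s.
Layer cycle: 21.5554 + 11.1 → 32.6554 s.
Build time = 4880 × 32.6554 = 159358.352 s = 44.27 hours.

44.27 hours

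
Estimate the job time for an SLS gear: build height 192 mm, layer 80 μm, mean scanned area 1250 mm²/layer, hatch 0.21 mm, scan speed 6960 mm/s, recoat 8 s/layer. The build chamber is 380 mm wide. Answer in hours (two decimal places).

5.90 hours

Number of layers: 192 / 0.08 → 2400 (rounded up).
Per-layer scan distance = 1250 / 0.21 = 5952.4 mm.
Per-layer scan time = 5952.4 / 6960, so 0.8552 s.
Layer cycle: 0.8552 + 8 → 8.8552 s.
Total: 2400 × 8.8552 s = 21252.48 s → 5.90 hours.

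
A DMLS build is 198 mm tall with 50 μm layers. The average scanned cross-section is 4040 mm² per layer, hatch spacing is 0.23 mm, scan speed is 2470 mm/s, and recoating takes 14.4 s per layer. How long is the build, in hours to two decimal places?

23.66 hours

Layer count = ceil(198 / 0.05) = 3960.
Per-layer scan distance = 4040 / 0.23, so 17565.2 mm.
Laser time per layer = 17565.2 / 2470 = 7.1114 s.
Time per layer = 7.1114 + 14.4 = 21.5114 s.
Total: 3960 × 21.5114 s = 85185.144 s → 23.66 hours.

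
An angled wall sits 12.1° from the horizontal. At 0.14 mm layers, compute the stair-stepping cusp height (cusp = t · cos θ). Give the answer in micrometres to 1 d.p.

136.9 μm

h_c = t·cos θ = 0.14 × 0.9778 = 0.136892 mm (136.9 μm).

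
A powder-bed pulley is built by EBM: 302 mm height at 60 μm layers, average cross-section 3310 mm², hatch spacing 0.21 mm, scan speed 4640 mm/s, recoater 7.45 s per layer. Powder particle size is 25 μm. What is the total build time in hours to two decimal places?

15.17 hours

Number of layers: 302 / 0.06 → 5034 (rounded up).
Hatch length per layer = 3310 / 0.21, so 15761.9 mm.
Scan time per layer: 15761.9 / 4640 → 3.397 s.
Time per layer = 3.397 + 7.45, so 10.847 s.
5034 layers × 10.847 s/layer = 54603.798 s, i.e. 15.17 hours.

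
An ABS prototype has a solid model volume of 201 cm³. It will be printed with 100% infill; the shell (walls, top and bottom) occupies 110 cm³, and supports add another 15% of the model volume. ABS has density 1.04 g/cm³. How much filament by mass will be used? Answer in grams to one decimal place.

Interior volume = 201 − 110, so 91 cm³.
Infill volume = 1.00 × 91 = 91 cm³.
Support = 0.15 × 201 = 30.15 cm³.
Total extruded = 110 + 91 + 30.15 = 231.15 cm³.
Mass: 231.15 × 1.04 → 240.396 g.

240.4 g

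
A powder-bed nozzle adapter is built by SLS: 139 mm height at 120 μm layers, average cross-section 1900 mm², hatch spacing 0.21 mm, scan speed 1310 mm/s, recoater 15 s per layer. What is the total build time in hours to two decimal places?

7.05 hours

Layers = ⌈139/0.12⌉ = 1159.
Per-layer scan distance = 1900 / 0.21 = 9047.6 mm.
Scan time per layer: 9047.6 / 1310 → 6.9066 s.
Layer cycle = 6.9066 + 15, so 21.9066 s.
Total: 1159 × 21.9066 s = 25389.7494 s → 7.05 hours.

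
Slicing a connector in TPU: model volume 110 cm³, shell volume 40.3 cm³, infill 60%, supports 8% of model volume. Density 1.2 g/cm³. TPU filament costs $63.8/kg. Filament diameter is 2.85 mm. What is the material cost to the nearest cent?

$6.96

Infill region: 110 − 40.3 → 69.7 cm³.
Deposited infill = 0.60 × 69.7, so 41.82 cm³.
Support = 0.08 × 110, so 8.8 cm³.
Total printed volume = 40.3 + 41.82 + 8.8, so 90.92 cm³.
Mass = 90.92 × 1.2, so 109.104 g.
Cost = 109.104 g / 1000 × $63.8/kg = $6.96.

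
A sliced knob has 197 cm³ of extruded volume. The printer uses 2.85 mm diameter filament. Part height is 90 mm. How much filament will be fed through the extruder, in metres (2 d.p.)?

A = π r² = π × 1.425² = 6.3794 mm².
L = 197000 mm³ / 6.3794 mm² = 30880.65 mm, i.e. 30.88 m.

30.88 m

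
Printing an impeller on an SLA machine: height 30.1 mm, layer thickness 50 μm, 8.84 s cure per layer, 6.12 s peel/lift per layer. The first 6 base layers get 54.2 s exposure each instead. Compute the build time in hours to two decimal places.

2.58 hours

Number of layers: 30.1 / 0.05 → 602 (rounded up).
Base layers = 6 × (54.2 + 6.12) = 361.92 s.
Remaining layers: 596 × (8.84 + 6.12) → 8916.16 s.
Total = 361.92 + 8916.16 = 9278.08 s = 2.58 hours.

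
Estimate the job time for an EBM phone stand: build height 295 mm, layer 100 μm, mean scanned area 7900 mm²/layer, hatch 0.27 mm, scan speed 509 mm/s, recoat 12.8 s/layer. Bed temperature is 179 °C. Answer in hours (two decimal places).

Layer count = ceil(295 / 0.1) = 2950.
Hatch length per layer = 7900 / 0.27 = 29259.3 mm.
Beam time per layer = 29259.3 / 509 = 57.4839 s.
Layer cycle: 57.4839 + 12.8 → 70.2839 s.
2950 layers × 70.2839 s/layer = 207337.505 s, i.e. 57.59 hours.

57.59 hours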